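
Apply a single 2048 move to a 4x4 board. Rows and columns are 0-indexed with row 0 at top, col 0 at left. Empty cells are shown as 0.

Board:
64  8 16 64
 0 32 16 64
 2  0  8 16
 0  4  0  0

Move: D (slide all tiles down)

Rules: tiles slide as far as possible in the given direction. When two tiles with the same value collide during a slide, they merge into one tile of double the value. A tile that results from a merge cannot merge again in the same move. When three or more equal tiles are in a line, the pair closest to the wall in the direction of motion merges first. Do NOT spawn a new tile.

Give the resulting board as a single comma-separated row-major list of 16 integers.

Answer: 0, 0, 0, 0, 0, 8, 0, 0, 64, 32, 32, 128, 2, 4, 8, 16

Derivation:
Slide down:
col 0: [64, 0, 2, 0] -> [0, 0, 64, 2]
col 1: [8, 32, 0, 4] -> [0, 8, 32, 4]
col 2: [16, 16, 8, 0] -> [0, 0, 32, 8]
col 3: [64, 64, 16, 0] -> [0, 0, 128, 16]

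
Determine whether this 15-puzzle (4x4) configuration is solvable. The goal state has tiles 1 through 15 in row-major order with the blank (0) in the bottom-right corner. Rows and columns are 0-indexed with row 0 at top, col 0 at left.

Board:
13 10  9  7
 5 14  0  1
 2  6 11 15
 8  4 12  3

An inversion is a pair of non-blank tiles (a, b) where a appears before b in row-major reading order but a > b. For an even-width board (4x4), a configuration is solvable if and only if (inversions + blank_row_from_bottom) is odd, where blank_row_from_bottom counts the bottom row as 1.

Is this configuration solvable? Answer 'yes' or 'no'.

Answer: yes

Derivation:
Inversions: 60
Blank is in row 1 (0-indexed from top), which is row 3 counting from the bottom (bottom = 1).
60 + 3 = 63, which is odd, so the puzzle is solvable.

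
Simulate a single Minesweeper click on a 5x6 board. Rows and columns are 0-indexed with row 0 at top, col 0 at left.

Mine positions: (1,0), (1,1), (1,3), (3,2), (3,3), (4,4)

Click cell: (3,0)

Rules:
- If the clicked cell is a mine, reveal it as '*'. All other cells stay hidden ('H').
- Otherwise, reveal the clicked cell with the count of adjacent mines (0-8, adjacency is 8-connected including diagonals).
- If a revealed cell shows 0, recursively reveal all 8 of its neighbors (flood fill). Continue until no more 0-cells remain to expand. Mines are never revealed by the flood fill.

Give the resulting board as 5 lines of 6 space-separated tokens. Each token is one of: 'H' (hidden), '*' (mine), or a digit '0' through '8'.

H H H H H H
H H H H H H
2 3 H H H H
0 1 H H H H
0 1 H H H H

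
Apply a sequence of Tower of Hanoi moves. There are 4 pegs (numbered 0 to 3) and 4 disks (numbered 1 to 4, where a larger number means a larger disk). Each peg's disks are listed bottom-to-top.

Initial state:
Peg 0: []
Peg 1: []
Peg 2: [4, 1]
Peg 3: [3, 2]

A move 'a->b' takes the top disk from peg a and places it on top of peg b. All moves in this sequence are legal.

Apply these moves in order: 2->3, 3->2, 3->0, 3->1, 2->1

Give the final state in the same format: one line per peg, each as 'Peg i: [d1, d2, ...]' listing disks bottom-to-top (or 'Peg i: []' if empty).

Answer: Peg 0: [2]
Peg 1: [3, 1]
Peg 2: [4]
Peg 3: []

Derivation:
After move 1 (2->3):
Peg 0: []
Peg 1: []
Peg 2: [4]
Peg 3: [3, 2, 1]

After move 2 (3->2):
Peg 0: []
Peg 1: []
Peg 2: [4, 1]
Peg 3: [3, 2]

After move 3 (3->0):
Peg 0: [2]
Peg 1: []
Peg 2: [4, 1]
Peg 3: [3]

After move 4 (3->1):
Peg 0: [2]
Peg 1: [3]
Peg 2: [4, 1]
Peg 3: []

After move 5 (2->1):
Peg 0: [2]
Peg 1: [3, 1]
Peg 2: [4]
Peg 3: []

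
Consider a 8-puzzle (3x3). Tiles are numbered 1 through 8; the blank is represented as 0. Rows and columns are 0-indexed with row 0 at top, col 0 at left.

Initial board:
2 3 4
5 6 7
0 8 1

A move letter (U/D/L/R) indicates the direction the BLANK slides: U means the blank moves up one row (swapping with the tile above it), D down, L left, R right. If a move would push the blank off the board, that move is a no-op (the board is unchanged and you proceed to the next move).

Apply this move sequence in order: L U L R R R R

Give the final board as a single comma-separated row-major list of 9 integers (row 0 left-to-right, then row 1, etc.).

Answer: 2, 3, 4, 6, 7, 0, 5, 8, 1

Derivation:
After move 1 (L):
2 3 4
5 6 7
0 8 1

After move 2 (U):
2 3 4
0 6 7
5 8 1

After move 3 (L):
2 3 4
0 6 7
5 8 1

After move 4 (R):
2 3 4
6 0 7
5 8 1

After move 5 (R):
2 3 4
6 7 0
5 8 1

After move 6 (R):
2 3 4
6 7 0
5 8 1

After move 7 (R):
2 3 4
6 7 0
5 8 1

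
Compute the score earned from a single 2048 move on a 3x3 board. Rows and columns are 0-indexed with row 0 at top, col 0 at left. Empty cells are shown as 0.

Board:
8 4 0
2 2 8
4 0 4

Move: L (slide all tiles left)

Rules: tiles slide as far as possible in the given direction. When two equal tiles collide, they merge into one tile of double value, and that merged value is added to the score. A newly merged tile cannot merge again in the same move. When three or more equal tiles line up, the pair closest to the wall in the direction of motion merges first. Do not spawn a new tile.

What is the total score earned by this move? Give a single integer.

Slide left:
row 0: [8, 4, 0] -> [8, 4, 0]  score +0 (running 0)
row 1: [2, 2, 8] -> [4, 8, 0]  score +4 (running 4)
row 2: [4, 0, 4] -> [8, 0, 0]  score +8 (running 12)
Board after move:
8 4 0
4 8 0
8 0 0

Answer: 12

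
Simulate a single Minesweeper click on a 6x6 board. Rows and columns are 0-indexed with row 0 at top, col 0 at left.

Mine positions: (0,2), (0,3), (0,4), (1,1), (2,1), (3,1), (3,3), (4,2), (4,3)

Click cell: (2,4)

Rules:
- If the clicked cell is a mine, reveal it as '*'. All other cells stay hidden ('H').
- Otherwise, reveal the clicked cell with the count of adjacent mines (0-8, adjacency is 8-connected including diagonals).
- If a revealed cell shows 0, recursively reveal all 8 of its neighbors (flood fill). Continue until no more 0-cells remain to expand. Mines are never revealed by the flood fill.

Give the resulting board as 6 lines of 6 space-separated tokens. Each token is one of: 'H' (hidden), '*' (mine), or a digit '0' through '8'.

H H H H H H
H H H H H H
H H H H 1 H
H H H H H H
H H H H H H
H H H H H H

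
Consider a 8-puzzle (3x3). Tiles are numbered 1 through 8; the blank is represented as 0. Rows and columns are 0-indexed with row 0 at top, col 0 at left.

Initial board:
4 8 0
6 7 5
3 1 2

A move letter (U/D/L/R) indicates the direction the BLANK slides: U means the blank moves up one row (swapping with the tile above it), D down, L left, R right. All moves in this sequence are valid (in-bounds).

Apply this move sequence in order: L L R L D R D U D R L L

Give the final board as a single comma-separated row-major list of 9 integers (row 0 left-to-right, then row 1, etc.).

After move 1 (L):
4 0 8
6 7 5
3 1 2

After move 2 (L):
0 4 8
6 7 5
3 1 2

After move 3 (R):
4 0 8
6 7 5
3 1 2

After move 4 (L):
0 4 8
6 7 5
3 1 2

After move 5 (D):
6 4 8
0 7 5
3 1 2

After move 6 (R):
6 4 8
7 0 5
3 1 2

After move 7 (D):
6 4 8
7 1 5
3 0 2

After move 8 (U):
6 4 8
7 0 5
3 1 2

After move 9 (D):
6 4 8
7 1 5
3 0 2

After move 10 (R):
6 4 8
7 1 5
3 2 0

After move 11 (L):
6 4 8
7 1 5
3 0 2

After move 12 (L):
6 4 8
7 1 5
0 3 2

Answer: 6, 4, 8, 7, 1, 5, 0, 3, 2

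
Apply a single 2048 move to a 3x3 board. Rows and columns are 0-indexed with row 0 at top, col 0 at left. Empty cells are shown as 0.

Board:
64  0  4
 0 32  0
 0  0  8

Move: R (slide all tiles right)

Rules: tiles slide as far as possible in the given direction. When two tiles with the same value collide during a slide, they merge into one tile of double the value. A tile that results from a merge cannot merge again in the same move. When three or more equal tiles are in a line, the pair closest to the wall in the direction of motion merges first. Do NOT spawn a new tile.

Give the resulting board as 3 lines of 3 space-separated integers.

Slide right:
row 0: [64, 0, 4] -> [0, 64, 4]
row 1: [0, 32, 0] -> [0, 0, 32]
row 2: [0, 0, 8] -> [0, 0, 8]

Answer:  0 64  4
 0  0 32
 0  0  8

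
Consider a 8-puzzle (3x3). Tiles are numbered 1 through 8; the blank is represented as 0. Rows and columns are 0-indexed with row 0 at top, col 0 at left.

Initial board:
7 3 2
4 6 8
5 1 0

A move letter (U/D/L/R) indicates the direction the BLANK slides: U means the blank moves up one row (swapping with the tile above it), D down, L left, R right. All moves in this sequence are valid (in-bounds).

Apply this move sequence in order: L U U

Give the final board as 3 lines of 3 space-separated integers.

Answer: 7 0 2
4 3 8
5 6 1

Derivation:
After move 1 (L):
7 3 2
4 6 8
5 0 1

After move 2 (U):
7 3 2
4 0 8
5 6 1

After move 3 (U):
7 0 2
4 3 8
5 6 1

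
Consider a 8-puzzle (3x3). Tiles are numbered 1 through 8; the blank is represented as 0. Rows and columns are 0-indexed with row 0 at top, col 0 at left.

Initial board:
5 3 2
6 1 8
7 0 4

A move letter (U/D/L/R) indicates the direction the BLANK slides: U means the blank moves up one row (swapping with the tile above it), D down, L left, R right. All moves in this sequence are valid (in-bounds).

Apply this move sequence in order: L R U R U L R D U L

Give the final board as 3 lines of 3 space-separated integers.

After move 1 (L):
5 3 2
6 1 8
0 7 4

After move 2 (R):
5 3 2
6 1 8
7 0 4

After move 3 (U):
5 3 2
6 0 8
7 1 4

After move 4 (R):
5 3 2
6 8 0
7 1 4

After move 5 (U):
5 3 0
6 8 2
7 1 4

After move 6 (L):
5 0 3
6 8 2
7 1 4

After move 7 (R):
5 3 0
6 8 2
7 1 4

After move 8 (D):
5 3 2
6 8 0
7 1 4

After move 9 (U):
5 3 0
6 8 2
7 1 4

After move 10 (L):
5 0 3
6 8 2
7 1 4

Answer: 5 0 3
6 8 2
7 1 4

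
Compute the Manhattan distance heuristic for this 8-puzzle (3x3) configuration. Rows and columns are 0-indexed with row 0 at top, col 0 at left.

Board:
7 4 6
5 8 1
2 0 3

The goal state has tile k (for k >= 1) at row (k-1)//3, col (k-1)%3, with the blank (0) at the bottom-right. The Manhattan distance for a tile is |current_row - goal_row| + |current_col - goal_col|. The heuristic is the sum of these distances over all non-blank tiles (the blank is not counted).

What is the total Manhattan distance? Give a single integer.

Tile 7: at (0,0), goal (2,0), distance |0-2|+|0-0| = 2
Tile 4: at (0,1), goal (1,0), distance |0-1|+|1-0| = 2
Tile 6: at (0,2), goal (1,2), distance |0-1|+|2-2| = 1
Tile 5: at (1,0), goal (1,1), distance |1-1|+|0-1| = 1
Tile 8: at (1,1), goal (2,1), distance |1-2|+|1-1| = 1
Tile 1: at (1,2), goal (0,0), distance |1-0|+|2-0| = 3
Tile 2: at (2,0), goal (0,1), distance |2-0|+|0-1| = 3
Tile 3: at (2,2), goal (0,2), distance |2-0|+|2-2| = 2
Sum: 2 + 2 + 1 + 1 + 1 + 3 + 3 + 2 = 15

Answer: 15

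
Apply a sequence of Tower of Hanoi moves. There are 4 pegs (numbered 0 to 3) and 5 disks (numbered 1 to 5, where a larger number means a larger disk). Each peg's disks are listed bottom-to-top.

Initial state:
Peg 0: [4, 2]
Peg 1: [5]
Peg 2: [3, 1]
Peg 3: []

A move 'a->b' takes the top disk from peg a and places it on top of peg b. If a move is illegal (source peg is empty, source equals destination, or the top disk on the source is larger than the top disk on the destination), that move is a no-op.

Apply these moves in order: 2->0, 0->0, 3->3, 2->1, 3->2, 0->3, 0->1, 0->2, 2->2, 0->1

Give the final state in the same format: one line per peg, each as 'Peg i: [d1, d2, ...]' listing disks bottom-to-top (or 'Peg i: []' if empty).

After move 1 (2->0):
Peg 0: [4, 2, 1]
Peg 1: [5]
Peg 2: [3]
Peg 3: []

After move 2 (0->0):
Peg 0: [4, 2, 1]
Peg 1: [5]
Peg 2: [3]
Peg 3: []

After move 3 (3->3):
Peg 0: [4, 2, 1]
Peg 1: [5]
Peg 2: [3]
Peg 3: []

After move 4 (2->1):
Peg 0: [4, 2, 1]
Peg 1: [5, 3]
Peg 2: []
Peg 3: []

After move 5 (3->2):
Peg 0: [4, 2, 1]
Peg 1: [5, 3]
Peg 2: []
Peg 3: []

After move 6 (0->3):
Peg 0: [4, 2]
Peg 1: [5, 3]
Peg 2: []
Peg 3: [1]

After move 7 (0->1):
Peg 0: [4]
Peg 1: [5, 3, 2]
Peg 2: []
Peg 3: [1]

After move 8 (0->2):
Peg 0: []
Peg 1: [5, 3, 2]
Peg 2: [4]
Peg 3: [1]

After move 9 (2->2):
Peg 0: []
Peg 1: [5, 3, 2]
Peg 2: [4]
Peg 3: [1]

After move 10 (0->1):
Peg 0: []
Peg 1: [5, 3, 2]
Peg 2: [4]
Peg 3: [1]

Answer: Peg 0: []
Peg 1: [5, 3, 2]
Peg 2: [4]
Peg 3: [1]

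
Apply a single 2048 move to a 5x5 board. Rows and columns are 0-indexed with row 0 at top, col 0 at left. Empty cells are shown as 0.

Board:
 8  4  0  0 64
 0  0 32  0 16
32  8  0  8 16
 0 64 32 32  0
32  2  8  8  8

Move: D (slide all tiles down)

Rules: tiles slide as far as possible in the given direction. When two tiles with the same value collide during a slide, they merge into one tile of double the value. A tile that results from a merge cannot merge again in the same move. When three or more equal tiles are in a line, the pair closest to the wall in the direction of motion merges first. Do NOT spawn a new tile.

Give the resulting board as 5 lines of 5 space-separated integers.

Answer:  0  0  0  0  0
 0  4  0  0  0
 0  8  0  8 64
 8 64 64 32 32
64  2  8  8  8

Derivation:
Slide down:
col 0: [8, 0, 32, 0, 32] -> [0, 0, 0, 8, 64]
col 1: [4, 0, 8, 64, 2] -> [0, 4, 8, 64, 2]
col 2: [0, 32, 0, 32, 8] -> [0, 0, 0, 64, 8]
col 3: [0, 0, 8, 32, 8] -> [0, 0, 8, 32, 8]
col 4: [64, 16, 16, 0, 8] -> [0, 0, 64, 32, 8]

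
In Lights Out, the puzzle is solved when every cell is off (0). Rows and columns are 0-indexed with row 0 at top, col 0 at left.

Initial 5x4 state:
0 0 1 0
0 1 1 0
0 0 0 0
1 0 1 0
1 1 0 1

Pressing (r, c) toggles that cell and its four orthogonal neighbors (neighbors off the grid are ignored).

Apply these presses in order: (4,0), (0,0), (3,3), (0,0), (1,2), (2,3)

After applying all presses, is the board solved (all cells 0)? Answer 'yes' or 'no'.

Answer: yes

Derivation:
After press 1 at (4,0):
0 0 1 0
0 1 1 0
0 0 0 0
0 0 1 0
0 0 0 1

After press 2 at (0,0):
1 1 1 0
1 1 1 0
0 0 0 0
0 0 1 0
0 0 0 1

After press 3 at (3,3):
1 1 1 0
1 1 1 0
0 0 0 1
0 0 0 1
0 0 0 0

After press 4 at (0,0):
0 0 1 0
0 1 1 0
0 0 0 1
0 0 0 1
0 0 0 0

After press 5 at (1,2):
0 0 0 0
0 0 0 1
0 0 1 1
0 0 0 1
0 0 0 0

After press 6 at (2,3):
0 0 0 0
0 0 0 0
0 0 0 0
0 0 0 0
0 0 0 0

Lights still on: 0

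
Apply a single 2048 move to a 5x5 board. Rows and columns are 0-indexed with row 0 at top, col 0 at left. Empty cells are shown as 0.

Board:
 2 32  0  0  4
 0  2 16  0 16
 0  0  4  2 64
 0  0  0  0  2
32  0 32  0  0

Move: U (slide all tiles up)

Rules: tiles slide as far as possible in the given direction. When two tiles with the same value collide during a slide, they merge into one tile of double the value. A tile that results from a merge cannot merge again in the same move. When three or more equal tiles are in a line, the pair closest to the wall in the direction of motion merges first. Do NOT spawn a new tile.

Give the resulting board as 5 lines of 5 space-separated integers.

Answer:  2 32 16  2  4
32  2  4  0 16
 0  0 32  0 64
 0  0  0  0  2
 0  0  0  0  0

Derivation:
Slide up:
col 0: [2, 0, 0, 0, 32] -> [2, 32, 0, 0, 0]
col 1: [32, 2, 0, 0, 0] -> [32, 2, 0, 0, 0]
col 2: [0, 16, 4, 0, 32] -> [16, 4, 32, 0, 0]
col 3: [0, 0, 2, 0, 0] -> [2, 0, 0, 0, 0]
col 4: [4, 16, 64, 2, 0] -> [4, 16, 64, 2, 0]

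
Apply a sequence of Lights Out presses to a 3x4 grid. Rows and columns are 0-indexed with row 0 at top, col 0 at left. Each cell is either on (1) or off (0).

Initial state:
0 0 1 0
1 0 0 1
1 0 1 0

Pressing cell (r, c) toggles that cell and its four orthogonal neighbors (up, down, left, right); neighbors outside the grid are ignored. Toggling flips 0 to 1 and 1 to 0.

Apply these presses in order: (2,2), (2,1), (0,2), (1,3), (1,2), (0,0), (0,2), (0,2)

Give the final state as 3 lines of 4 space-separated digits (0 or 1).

After press 1 at (2,2):
0 0 1 0
1 0 1 1
1 1 0 1

After press 2 at (2,1):
0 0 1 0
1 1 1 1
0 0 1 1

After press 3 at (0,2):
0 1 0 1
1 1 0 1
0 0 1 1

After press 4 at (1,3):
0 1 0 0
1 1 1 0
0 0 1 0

After press 5 at (1,2):
0 1 1 0
1 0 0 1
0 0 0 0

After press 6 at (0,0):
1 0 1 0
0 0 0 1
0 0 0 0

After press 7 at (0,2):
1 1 0 1
0 0 1 1
0 0 0 0

After press 8 at (0,2):
1 0 1 0
0 0 0 1
0 0 0 0

Answer: 1 0 1 0
0 0 0 1
0 0 0 0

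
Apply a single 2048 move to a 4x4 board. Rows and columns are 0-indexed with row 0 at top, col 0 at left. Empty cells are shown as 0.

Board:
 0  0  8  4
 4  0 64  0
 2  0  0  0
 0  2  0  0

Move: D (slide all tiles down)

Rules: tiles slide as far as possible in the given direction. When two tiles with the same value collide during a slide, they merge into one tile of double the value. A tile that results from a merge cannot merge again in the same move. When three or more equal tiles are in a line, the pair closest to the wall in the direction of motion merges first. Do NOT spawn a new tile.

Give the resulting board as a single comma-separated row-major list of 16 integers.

Answer: 0, 0, 0, 0, 0, 0, 0, 0, 4, 0, 8, 0, 2, 2, 64, 4

Derivation:
Slide down:
col 0: [0, 4, 2, 0] -> [0, 0, 4, 2]
col 1: [0, 0, 0, 2] -> [0, 0, 0, 2]
col 2: [8, 64, 0, 0] -> [0, 0, 8, 64]
col 3: [4, 0, 0, 0] -> [0, 0, 0, 4]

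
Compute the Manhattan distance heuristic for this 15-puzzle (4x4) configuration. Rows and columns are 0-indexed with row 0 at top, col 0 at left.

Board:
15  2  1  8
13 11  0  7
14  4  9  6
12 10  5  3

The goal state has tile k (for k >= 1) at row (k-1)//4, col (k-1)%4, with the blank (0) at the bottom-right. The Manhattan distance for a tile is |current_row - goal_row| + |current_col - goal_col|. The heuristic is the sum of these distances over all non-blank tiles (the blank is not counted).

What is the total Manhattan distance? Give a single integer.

Tile 15: at (0,0), goal (3,2), distance |0-3|+|0-2| = 5
Tile 2: at (0,1), goal (0,1), distance |0-0|+|1-1| = 0
Tile 1: at (0,2), goal (0,0), distance |0-0|+|2-0| = 2
Tile 8: at (0,3), goal (1,3), distance |0-1|+|3-3| = 1
Tile 13: at (1,0), goal (3,0), distance |1-3|+|0-0| = 2
Tile 11: at (1,1), goal (2,2), distance |1-2|+|1-2| = 2
Tile 7: at (1,3), goal (1,2), distance |1-1|+|3-2| = 1
Tile 14: at (2,0), goal (3,1), distance |2-3|+|0-1| = 2
Tile 4: at (2,1), goal (0,3), distance |2-0|+|1-3| = 4
Tile 9: at (2,2), goal (2,0), distance |2-2|+|2-0| = 2
Tile 6: at (2,3), goal (1,1), distance |2-1|+|3-1| = 3
Tile 12: at (3,0), goal (2,3), distance |3-2|+|0-3| = 4
Tile 10: at (3,1), goal (2,1), distance |3-2|+|1-1| = 1
Tile 5: at (3,2), goal (1,0), distance |3-1|+|2-0| = 4
Tile 3: at (3,3), goal (0,2), distance |3-0|+|3-2| = 4
Sum: 5 + 0 + 2 + 1 + 2 + 2 + 1 + 2 + 4 + 2 + 3 + 4 + 1 + 4 + 4 = 37

Answer: 37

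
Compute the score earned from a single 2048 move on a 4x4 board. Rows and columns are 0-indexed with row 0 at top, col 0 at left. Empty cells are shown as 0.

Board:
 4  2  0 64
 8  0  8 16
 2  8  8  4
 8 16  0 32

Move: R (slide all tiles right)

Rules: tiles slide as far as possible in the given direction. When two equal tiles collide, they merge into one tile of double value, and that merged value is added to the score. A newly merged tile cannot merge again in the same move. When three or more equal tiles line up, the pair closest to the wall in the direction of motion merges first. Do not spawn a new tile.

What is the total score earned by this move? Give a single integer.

Answer: 32

Derivation:
Slide right:
row 0: [4, 2, 0, 64] -> [0, 4, 2, 64]  score +0 (running 0)
row 1: [8, 0, 8, 16] -> [0, 0, 16, 16]  score +16 (running 16)
row 2: [2, 8, 8, 4] -> [0, 2, 16, 4]  score +16 (running 32)
row 3: [8, 16, 0, 32] -> [0, 8, 16, 32]  score +0 (running 32)
Board after move:
 0  4  2 64
 0  0 16 16
 0  2 16  4
 0  8 16 32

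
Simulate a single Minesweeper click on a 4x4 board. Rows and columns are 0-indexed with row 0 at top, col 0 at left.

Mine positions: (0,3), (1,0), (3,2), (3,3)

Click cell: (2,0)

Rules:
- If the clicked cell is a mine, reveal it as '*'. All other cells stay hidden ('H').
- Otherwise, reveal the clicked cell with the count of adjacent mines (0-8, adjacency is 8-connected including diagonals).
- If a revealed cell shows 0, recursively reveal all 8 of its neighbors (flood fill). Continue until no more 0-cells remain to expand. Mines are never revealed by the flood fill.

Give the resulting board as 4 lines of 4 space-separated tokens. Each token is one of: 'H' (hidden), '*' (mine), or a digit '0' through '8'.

H H H H
H H H H
1 H H H
H H H H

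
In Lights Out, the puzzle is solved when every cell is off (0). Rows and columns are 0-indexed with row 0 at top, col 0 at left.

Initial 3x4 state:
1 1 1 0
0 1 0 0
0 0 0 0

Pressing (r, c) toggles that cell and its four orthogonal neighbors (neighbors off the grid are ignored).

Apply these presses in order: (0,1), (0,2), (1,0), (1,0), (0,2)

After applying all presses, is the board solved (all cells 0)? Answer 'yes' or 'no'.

Answer: yes

Derivation:
After press 1 at (0,1):
0 0 0 0
0 0 0 0
0 0 0 0

After press 2 at (0,2):
0 1 1 1
0 0 1 0
0 0 0 0

After press 3 at (1,0):
1 1 1 1
1 1 1 0
1 0 0 0

After press 4 at (1,0):
0 1 1 1
0 0 1 0
0 0 0 0

After press 5 at (0,2):
0 0 0 0
0 0 0 0
0 0 0 0

Lights still on: 0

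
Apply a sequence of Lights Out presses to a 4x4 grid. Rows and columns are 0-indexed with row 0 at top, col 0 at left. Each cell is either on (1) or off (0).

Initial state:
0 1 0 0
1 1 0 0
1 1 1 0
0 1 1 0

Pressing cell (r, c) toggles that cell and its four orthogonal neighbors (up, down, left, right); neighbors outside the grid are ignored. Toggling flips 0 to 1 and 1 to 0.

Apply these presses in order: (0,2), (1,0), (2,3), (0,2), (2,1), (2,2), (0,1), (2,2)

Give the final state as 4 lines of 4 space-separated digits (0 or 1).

After press 1 at (0,2):
0 0 1 1
1 1 1 0
1 1 1 0
0 1 1 0

After press 2 at (1,0):
1 0 1 1
0 0 1 0
0 1 1 0
0 1 1 0

After press 3 at (2,3):
1 0 1 1
0 0 1 1
0 1 0 1
0 1 1 1

After press 4 at (0,2):
1 1 0 0
0 0 0 1
0 1 0 1
0 1 1 1

After press 5 at (2,1):
1 1 0 0
0 1 0 1
1 0 1 1
0 0 1 1

After press 6 at (2,2):
1 1 0 0
0 1 1 1
1 1 0 0
0 0 0 1

After press 7 at (0,1):
0 0 1 0
0 0 1 1
1 1 0 0
0 0 0 1

After press 8 at (2,2):
0 0 1 0
0 0 0 1
1 0 1 1
0 0 1 1

Answer: 0 0 1 0
0 0 0 1
1 0 1 1
0 0 1 1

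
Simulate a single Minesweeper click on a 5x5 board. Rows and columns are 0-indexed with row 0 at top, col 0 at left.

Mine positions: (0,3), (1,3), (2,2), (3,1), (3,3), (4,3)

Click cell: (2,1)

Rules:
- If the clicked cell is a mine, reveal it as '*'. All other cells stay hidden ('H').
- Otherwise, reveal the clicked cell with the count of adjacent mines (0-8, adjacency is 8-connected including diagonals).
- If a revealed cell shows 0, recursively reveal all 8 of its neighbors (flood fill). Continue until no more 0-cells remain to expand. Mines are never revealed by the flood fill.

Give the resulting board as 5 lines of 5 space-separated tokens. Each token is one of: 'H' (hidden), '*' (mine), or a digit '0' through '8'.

H H H H H
H H H H H
H 2 H H H
H H H H H
H H H H H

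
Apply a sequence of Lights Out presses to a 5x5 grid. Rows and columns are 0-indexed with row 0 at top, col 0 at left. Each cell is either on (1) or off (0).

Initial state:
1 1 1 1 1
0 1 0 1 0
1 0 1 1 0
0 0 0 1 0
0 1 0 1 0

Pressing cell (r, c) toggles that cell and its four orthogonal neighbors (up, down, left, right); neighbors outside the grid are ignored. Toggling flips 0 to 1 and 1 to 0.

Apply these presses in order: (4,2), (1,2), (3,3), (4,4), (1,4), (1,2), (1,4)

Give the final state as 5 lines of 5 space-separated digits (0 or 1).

Answer: 1 1 1 1 1
0 1 0 1 0
1 0 1 0 0
0 0 0 0 0
0 0 1 0 1

Derivation:
After press 1 at (4,2):
1 1 1 1 1
0 1 0 1 0
1 0 1 1 0
0 0 1 1 0
0 0 1 0 0

After press 2 at (1,2):
1 1 0 1 1
0 0 1 0 0
1 0 0 1 0
0 0 1 1 0
0 0 1 0 0

After press 3 at (3,3):
1 1 0 1 1
0 0 1 0 0
1 0 0 0 0
0 0 0 0 1
0 0 1 1 0

After press 4 at (4,4):
1 1 0 1 1
0 0 1 0 0
1 0 0 0 0
0 0 0 0 0
0 0 1 0 1

After press 5 at (1,4):
1 1 0 1 0
0 0 1 1 1
1 0 0 0 1
0 0 0 0 0
0 0 1 0 1

After press 6 at (1,2):
1 1 1 1 0
0 1 0 0 1
1 0 1 0 1
0 0 0 0 0
0 0 1 0 1

After press 7 at (1,4):
1 1 1 1 1
0 1 0 1 0
1 0 1 0 0
0 0 0 0 0
0 0 1 0 1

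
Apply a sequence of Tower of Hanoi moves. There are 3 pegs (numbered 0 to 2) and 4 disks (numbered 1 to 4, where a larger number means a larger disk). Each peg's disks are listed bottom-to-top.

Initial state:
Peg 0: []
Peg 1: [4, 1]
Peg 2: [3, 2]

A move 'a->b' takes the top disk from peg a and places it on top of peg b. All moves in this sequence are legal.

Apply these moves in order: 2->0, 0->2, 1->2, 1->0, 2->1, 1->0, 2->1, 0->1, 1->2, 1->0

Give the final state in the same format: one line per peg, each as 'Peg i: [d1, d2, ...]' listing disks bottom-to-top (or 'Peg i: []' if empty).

Answer: Peg 0: [4, 2]
Peg 1: []
Peg 2: [3, 1]

Derivation:
After move 1 (2->0):
Peg 0: [2]
Peg 1: [4, 1]
Peg 2: [3]

After move 2 (0->2):
Peg 0: []
Peg 1: [4, 1]
Peg 2: [3, 2]

After move 3 (1->2):
Peg 0: []
Peg 1: [4]
Peg 2: [3, 2, 1]

After move 4 (1->0):
Peg 0: [4]
Peg 1: []
Peg 2: [3, 2, 1]

After move 5 (2->1):
Peg 0: [4]
Peg 1: [1]
Peg 2: [3, 2]

After move 6 (1->0):
Peg 0: [4, 1]
Peg 1: []
Peg 2: [3, 2]

After move 7 (2->1):
Peg 0: [4, 1]
Peg 1: [2]
Peg 2: [3]

After move 8 (0->1):
Peg 0: [4]
Peg 1: [2, 1]
Peg 2: [3]

After move 9 (1->2):
Peg 0: [4]
Peg 1: [2]
Peg 2: [3, 1]

After move 10 (1->0):
Peg 0: [4, 2]
Peg 1: []
Peg 2: [3, 1]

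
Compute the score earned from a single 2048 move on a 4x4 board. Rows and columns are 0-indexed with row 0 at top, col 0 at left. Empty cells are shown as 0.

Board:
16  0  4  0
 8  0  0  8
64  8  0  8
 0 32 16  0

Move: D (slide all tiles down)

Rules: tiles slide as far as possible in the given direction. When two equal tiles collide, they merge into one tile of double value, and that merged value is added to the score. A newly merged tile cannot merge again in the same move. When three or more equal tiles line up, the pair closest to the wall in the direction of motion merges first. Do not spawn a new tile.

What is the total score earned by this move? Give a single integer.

Slide down:
col 0: [16, 8, 64, 0] -> [0, 16, 8, 64]  score +0 (running 0)
col 1: [0, 0, 8, 32] -> [0, 0, 8, 32]  score +0 (running 0)
col 2: [4, 0, 0, 16] -> [0, 0, 4, 16]  score +0 (running 0)
col 3: [0, 8, 8, 0] -> [0, 0, 0, 16]  score +16 (running 16)
Board after move:
 0  0  0  0
16  0  0  0
 8  8  4  0
64 32 16 16

Answer: 16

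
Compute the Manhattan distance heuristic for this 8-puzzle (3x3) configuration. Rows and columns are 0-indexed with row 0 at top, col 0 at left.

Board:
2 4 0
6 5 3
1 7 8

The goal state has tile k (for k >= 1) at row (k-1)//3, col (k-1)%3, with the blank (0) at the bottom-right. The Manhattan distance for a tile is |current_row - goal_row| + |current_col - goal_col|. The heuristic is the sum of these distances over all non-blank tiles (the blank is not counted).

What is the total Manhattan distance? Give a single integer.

Answer: 10

Derivation:
Tile 2: at (0,0), goal (0,1), distance |0-0|+|0-1| = 1
Tile 4: at (0,1), goal (1,0), distance |0-1|+|1-0| = 2
Tile 6: at (1,0), goal (1,2), distance |1-1|+|0-2| = 2
Tile 5: at (1,1), goal (1,1), distance |1-1|+|1-1| = 0
Tile 3: at (1,2), goal (0,2), distance |1-0|+|2-2| = 1
Tile 1: at (2,0), goal (0,0), distance |2-0|+|0-0| = 2
Tile 7: at (2,1), goal (2,0), distance |2-2|+|1-0| = 1
Tile 8: at (2,2), goal (2,1), distance |2-2|+|2-1| = 1
Sum: 1 + 2 + 2 + 0 + 1 + 2 + 1 + 1 = 10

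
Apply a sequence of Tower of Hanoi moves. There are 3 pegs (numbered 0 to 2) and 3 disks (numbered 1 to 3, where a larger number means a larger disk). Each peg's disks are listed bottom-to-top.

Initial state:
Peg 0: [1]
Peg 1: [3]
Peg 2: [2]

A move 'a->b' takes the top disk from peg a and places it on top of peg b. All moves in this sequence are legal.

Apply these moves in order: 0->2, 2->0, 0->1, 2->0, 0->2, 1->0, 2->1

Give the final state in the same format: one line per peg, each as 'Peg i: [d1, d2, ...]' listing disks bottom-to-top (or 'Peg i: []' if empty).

Answer: Peg 0: [1]
Peg 1: [3, 2]
Peg 2: []

Derivation:
After move 1 (0->2):
Peg 0: []
Peg 1: [3]
Peg 2: [2, 1]

After move 2 (2->0):
Peg 0: [1]
Peg 1: [3]
Peg 2: [2]

After move 3 (0->1):
Peg 0: []
Peg 1: [3, 1]
Peg 2: [2]

After move 4 (2->0):
Peg 0: [2]
Peg 1: [3, 1]
Peg 2: []

After move 5 (0->2):
Peg 0: []
Peg 1: [3, 1]
Peg 2: [2]

After move 6 (1->0):
Peg 0: [1]
Peg 1: [3]
Peg 2: [2]

After move 7 (2->1):
Peg 0: [1]
Peg 1: [3, 2]
Peg 2: []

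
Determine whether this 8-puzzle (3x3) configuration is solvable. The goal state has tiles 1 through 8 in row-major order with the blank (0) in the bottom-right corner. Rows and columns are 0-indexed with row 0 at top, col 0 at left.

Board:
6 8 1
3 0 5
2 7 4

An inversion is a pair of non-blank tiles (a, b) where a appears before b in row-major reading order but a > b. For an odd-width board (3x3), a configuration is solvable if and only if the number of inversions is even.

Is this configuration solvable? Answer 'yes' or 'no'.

Inversions (pairs i<j in row-major order where tile[i] > tile[j] > 0): 15
15 is odd, so the puzzle is not solvable.

Answer: no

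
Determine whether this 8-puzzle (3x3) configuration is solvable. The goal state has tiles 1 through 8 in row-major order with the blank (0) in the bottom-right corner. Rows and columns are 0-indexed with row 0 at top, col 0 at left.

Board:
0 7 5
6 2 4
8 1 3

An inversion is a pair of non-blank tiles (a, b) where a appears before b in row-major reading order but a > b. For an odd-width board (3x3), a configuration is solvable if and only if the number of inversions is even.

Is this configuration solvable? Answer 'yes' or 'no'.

Answer: no

Derivation:
Inversions (pairs i<j in row-major order where tile[i] > tile[j] > 0): 19
19 is odd, so the puzzle is not solvable.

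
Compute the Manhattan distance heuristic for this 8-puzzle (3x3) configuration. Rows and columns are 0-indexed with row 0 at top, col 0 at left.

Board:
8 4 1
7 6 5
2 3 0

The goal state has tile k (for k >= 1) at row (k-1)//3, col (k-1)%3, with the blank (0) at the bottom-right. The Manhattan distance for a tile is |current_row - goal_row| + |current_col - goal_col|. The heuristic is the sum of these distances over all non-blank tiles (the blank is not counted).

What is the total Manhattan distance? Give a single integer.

Answer: 16

Derivation:
Tile 8: at (0,0), goal (2,1), distance |0-2|+|0-1| = 3
Tile 4: at (0,1), goal (1,0), distance |0-1|+|1-0| = 2
Tile 1: at (0,2), goal (0,0), distance |0-0|+|2-0| = 2
Tile 7: at (1,0), goal (2,0), distance |1-2|+|0-0| = 1
Tile 6: at (1,1), goal (1,2), distance |1-1|+|1-2| = 1
Tile 5: at (1,2), goal (1,1), distance |1-1|+|2-1| = 1
Tile 2: at (2,0), goal (0,1), distance |2-0|+|0-1| = 3
Tile 3: at (2,1), goal (0,2), distance |2-0|+|1-2| = 3
Sum: 3 + 2 + 2 + 1 + 1 + 1 + 3 + 3 = 16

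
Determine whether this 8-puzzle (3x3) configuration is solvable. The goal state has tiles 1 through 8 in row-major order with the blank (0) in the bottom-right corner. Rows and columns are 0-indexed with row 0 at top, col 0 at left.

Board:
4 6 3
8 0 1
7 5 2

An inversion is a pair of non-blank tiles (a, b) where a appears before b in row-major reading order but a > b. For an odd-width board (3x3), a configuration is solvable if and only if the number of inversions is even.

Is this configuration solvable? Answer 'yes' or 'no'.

Answer: yes

Derivation:
Inversions (pairs i<j in row-major order where tile[i] > tile[j] > 0): 16
16 is even, so the puzzle is solvable.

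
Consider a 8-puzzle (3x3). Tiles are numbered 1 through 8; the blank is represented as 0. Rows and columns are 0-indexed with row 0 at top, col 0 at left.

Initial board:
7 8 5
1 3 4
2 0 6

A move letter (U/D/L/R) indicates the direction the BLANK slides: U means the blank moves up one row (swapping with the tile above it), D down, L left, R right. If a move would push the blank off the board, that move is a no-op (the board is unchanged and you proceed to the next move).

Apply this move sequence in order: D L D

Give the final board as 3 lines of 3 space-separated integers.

Answer: 7 8 5
1 3 4
0 2 6

Derivation:
After move 1 (D):
7 8 5
1 3 4
2 0 6

After move 2 (L):
7 8 5
1 3 4
0 2 6

After move 3 (D):
7 8 5
1 3 4
0 2 6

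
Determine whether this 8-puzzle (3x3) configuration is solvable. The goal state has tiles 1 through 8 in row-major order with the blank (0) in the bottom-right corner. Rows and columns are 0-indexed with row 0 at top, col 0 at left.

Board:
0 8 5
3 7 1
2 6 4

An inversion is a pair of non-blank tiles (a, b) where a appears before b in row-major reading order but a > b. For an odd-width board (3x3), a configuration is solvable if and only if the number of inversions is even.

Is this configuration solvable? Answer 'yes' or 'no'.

Answer: yes

Derivation:
Inversions (pairs i<j in row-major order where tile[i] > tile[j] > 0): 18
18 is even, so the puzzle is solvable.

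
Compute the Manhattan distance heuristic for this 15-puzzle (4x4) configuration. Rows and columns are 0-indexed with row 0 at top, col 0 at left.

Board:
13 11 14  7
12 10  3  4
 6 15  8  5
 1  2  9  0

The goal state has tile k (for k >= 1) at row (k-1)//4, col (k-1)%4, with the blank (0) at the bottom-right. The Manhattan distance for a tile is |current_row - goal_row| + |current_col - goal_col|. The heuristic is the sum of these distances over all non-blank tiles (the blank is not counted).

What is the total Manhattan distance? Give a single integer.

Tile 13: at (0,0), goal (3,0), distance |0-3|+|0-0| = 3
Tile 11: at (0,1), goal (2,2), distance |0-2|+|1-2| = 3
Tile 14: at (0,2), goal (3,1), distance |0-3|+|2-1| = 4
Tile 7: at (0,3), goal (1,2), distance |0-1|+|3-2| = 2
Tile 12: at (1,0), goal (2,3), distance |1-2|+|0-3| = 4
Tile 10: at (1,1), goal (2,1), distance |1-2|+|1-1| = 1
Tile 3: at (1,2), goal (0,2), distance |1-0|+|2-2| = 1
Tile 4: at (1,3), goal (0,3), distance |1-0|+|3-3| = 1
Tile 6: at (2,0), goal (1,1), distance |2-1|+|0-1| = 2
Tile 15: at (2,1), goal (3,2), distance |2-3|+|1-2| = 2
Tile 8: at (2,2), goal (1,3), distance |2-1|+|2-3| = 2
Tile 5: at (2,3), goal (1,0), distance |2-1|+|3-0| = 4
Tile 1: at (3,0), goal (0,0), distance |3-0|+|0-0| = 3
Tile 2: at (3,1), goal (0,1), distance |3-0|+|1-1| = 3
Tile 9: at (3,2), goal (2,0), distance |3-2|+|2-0| = 3
Sum: 3 + 3 + 4 + 2 + 4 + 1 + 1 + 1 + 2 + 2 + 2 + 4 + 3 + 3 + 3 = 38

Answer: 38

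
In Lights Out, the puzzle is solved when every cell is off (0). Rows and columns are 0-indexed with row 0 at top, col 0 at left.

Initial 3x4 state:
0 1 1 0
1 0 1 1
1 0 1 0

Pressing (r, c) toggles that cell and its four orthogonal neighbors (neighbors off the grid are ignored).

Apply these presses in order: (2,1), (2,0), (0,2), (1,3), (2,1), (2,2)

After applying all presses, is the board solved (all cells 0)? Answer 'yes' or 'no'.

Answer: yes

Derivation:
After press 1 at (2,1):
0 1 1 0
1 1 1 1
0 1 0 0

After press 2 at (2,0):
0 1 1 0
0 1 1 1
1 0 0 0

After press 3 at (0,2):
0 0 0 1
0 1 0 1
1 0 0 0

After press 4 at (1,3):
0 0 0 0
0 1 1 0
1 0 0 1

After press 5 at (2,1):
0 0 0 0
0 0 1 0
0 1 1 1

After press 6 at (2,2):
0 0 0 0
0 0 0 0
0 0 0 0

Lights still on: 0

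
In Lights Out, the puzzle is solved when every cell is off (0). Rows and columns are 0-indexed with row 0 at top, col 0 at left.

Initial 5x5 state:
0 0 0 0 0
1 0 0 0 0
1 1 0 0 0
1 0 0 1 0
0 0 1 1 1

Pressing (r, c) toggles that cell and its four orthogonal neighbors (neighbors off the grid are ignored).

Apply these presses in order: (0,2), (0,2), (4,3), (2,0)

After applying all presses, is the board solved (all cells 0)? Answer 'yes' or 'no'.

After press 1 at (0,2):
0 1 1 1 0
1 0 1 0 0
1 1 0 0 0
1 0 0 1 0
0 0 1 1 1

After press 2 at (0,2):
0 0 0 0 0
1 0 0 0 0
1 1 0 0 0
1 0 0 1 0
0 0 1 1 1

After press 3 at (4,3):
0 0 0 0 0
1 0 0 0 0
1 1 0 0 0
1 0 0 0 0
0 0 0 0 0

After press 4 at (2,0):
0 0 0 0 0
0 0 0 0 0
0 0 0 0 0
0 0 0 0 0
0 0 0 0 0

Lights still on: 0

Answer: yes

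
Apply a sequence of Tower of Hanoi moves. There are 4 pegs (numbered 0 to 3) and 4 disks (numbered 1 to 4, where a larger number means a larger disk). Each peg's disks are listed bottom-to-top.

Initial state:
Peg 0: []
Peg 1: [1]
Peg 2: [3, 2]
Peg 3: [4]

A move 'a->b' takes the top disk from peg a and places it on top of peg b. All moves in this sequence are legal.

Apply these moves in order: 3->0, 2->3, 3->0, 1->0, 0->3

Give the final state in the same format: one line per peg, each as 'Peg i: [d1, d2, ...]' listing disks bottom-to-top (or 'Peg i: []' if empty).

After move 1 (3->0):
Peg 0: [4]
Peg 1: [1]
Peg 2: [3, 2]
Peg 3: []

After move 2 (2->3):
Peg 0: [4]
Peg 1: [1]
Peg 2: [3]
Peg 3: [2]

After move 3 (3->0):
Peg 0: [4, 2]
Peg 1: [1]
Peg 2: [3]
Peg 3: []

After move 4 (1->0):
Peg 0: [4, 2, 1]
Peg 1: []
Peg 2: [3]
Peg 3: []

After move 5 (0->3):
Peg 0: [4, 2]
Peg 1: []
Peg 2: [3]
Peg 3: [1]

Answer: Peg 0: [4, 2]
Peg 1: []
Peg 2: [3]
Peg 3: [1]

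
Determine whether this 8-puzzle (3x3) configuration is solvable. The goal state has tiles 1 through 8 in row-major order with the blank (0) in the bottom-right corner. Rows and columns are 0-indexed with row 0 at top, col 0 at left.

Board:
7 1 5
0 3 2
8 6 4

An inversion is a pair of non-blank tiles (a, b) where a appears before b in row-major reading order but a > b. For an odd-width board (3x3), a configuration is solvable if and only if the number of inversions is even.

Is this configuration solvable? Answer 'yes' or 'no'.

Answer: no

Derivation:
Inversions (pairs i<j in row-major order where tile[i] > tile[j] > 0): 13
13 is odd, so the puzzle is not solvable.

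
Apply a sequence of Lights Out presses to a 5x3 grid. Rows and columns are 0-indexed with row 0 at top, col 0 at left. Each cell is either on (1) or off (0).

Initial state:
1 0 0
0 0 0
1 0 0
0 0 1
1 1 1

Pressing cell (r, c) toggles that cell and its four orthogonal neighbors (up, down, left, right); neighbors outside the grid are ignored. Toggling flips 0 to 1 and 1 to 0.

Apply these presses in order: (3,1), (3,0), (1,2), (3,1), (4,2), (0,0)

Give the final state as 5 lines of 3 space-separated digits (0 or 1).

Answer: 0 1 1
1 1 1
0 0 1
1 1 0
0 0 0

Derivation:
After press 1 at (3,1):
1 0 0
0 0 0
1 1 0
1 1 0
1 0 1

After press 2 at (3,0):
1 0 0
0 0 0
0 1 0
0 0 0
0 0 1

After press 3 at (1,2):
1 0 1
0 1 1
0 1 1
0 0 0
0 0 1

After press 4 at (3,1):
1 0 1
0 1 1
0 0 1
1 1 1
0 1 1

After press 5 at (4,2):
1 0 1
0 1 1
0 0 1
1 1 0
0 0 0

After press 6 at (0,0):
0 1 1
1 1 1
0 0 1
1 1 0
0 0 0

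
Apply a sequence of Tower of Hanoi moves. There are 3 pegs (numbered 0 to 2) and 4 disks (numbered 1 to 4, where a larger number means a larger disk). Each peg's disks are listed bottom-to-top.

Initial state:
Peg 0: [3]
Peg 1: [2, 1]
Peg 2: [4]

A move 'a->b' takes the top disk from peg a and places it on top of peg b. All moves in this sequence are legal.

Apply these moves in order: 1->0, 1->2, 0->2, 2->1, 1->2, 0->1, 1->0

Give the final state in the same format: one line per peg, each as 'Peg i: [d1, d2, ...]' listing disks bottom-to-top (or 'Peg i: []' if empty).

After move 1 (1->0):
Peg 0: [3, 1]
Peg 1: [2]
Peg 2: [4]

After move 2 (1->2):
Peg 0: [3, 1]
Peg 1: []
Peg 2: [4, 2]

After move 3 (0->2):
Peg 0: [3]
Peg 1: []
Peg 2: [4, 2, 1]

After move 4 (2->1):
Peg 0: [3]
Peg 1: [1]
Peg 2: [4, 2]

After move 5 (1->2):
Peg 0: [3]
Peg 1: []
Peg 2: [4, 2, 1]

After move 6 (0->1):
Peg 0: []
Peg 1: [3]
Peg 2: [4, 2, 1]

After move 7 (1->0):
Peg 0: [3]
Peg 1: []
Peg 2: [4, 2, 1]

Answer: Peg 0: [3]
Peg 1: []
Peg 2: [4, 2, 1]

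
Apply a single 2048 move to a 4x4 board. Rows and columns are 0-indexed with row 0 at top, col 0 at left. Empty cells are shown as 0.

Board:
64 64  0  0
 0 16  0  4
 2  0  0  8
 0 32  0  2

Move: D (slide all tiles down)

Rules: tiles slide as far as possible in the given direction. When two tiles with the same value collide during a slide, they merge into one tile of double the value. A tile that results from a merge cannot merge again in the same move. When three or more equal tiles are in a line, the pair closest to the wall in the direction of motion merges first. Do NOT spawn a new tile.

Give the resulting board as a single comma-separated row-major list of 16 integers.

Slide down:
col 0: [64, 0, 2, 0] -> [0, 0, 64, 2]
col 1: [64, 16, 0, 32] -> [0, 64, 16, 32]
col 2: [0, 0, 0, 0] -> [0, 0, 0, 0]
col 3: [0, 4, 8, 2] -> [0, 4, 8, 2]

Answer: 0, 0, 0, 0, 0, 64, 0, 4, 64, 16, 0, 8, 2, 32, 0, 2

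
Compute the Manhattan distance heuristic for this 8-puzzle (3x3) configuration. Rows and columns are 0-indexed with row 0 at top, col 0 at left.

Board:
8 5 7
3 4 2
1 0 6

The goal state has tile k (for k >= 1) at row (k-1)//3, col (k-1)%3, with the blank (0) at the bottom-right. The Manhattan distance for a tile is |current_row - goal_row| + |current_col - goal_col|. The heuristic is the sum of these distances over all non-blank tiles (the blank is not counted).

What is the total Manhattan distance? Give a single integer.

Tile 8: (0,0)->(2,1) = 3
Tile 5: (0,1)->(1,1) = 1
Tile 7: (0,2)->(2,0) = 4
Tile 3: (1,0)->(0,2) = 3
Tile 4: (1,1)->(1,0) = 1
Tile 2: (1,2)->(0,1) = 2
Tile 1: (2,0)->(0,0) = 2
Tile 6: (2,2)->(1,2) = 1
Sum: 3 + 1 + 4 + 3 + 1 + 2 + 2 + 1 = 17

Answer: 17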